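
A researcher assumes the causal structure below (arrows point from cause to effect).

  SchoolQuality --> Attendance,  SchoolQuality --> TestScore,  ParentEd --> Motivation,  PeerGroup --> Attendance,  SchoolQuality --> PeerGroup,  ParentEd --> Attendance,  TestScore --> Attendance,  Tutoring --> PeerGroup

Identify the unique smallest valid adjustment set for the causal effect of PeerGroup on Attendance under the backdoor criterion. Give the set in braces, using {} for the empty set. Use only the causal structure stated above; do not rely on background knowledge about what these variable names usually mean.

{SchoolQuality}

Variables eligible for adjustment (non-descendants of PeerGroup, excluding PeerGroup and Attendance): {Motivation, ParentEd, SchoolQuality, TestScore, Tutoring}.
Backdoor paths from PeerGroup to Attendance:
  P1: PeerGroup <- SchoolQuality -> TestScore -> Attendance
  P2: PeerGroup <- SchoolQuality -> Attendance
The empty set is not sufficient: P1 (PeerGroup <- SchoolQuality -> TestScore -> Attendance) has no collider blocking it and no conditioned non-collider, so it is open.
Try {SchoolQuality}:
  P1: blocked at fork node SchoolQuality ∈ conditioning set.
  P2: blocked at fork node SchoolQuality ∈ conditioning set.
{SchoolQuality} contains no descendant of PeerGroup and blocks every backdoor path.
No other singleton works — e.g. {ParentEd} leaves P1 open — so {SchoolQuality} is the unique smallest valid adjustment set.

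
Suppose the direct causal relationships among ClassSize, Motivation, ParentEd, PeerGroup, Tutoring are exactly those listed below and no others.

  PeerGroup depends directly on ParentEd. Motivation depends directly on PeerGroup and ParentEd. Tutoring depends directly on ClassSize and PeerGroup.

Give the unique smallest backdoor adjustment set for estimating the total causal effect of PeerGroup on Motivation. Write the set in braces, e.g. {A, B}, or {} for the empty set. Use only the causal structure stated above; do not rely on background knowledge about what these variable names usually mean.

Variables eligible for adjustment (non-descendants of PeerGroup, excluding PeerGroup and Motivation): {ClassSize, ParentEd}.
Backdoor paths from PeerGroup to Motivation:
  P1: PeerGroup <- ParentEd -> Motivation
The empty set is not sufficient: P1 (PeerGroup <- ParentEd -> Motivation) has no collider blocking it and no conditioned non-collider, so it is open.
Try {ParentEd}:
  P1: blocked at fork node ParentEd ∈ conditioning set.
{ParentEd} contains no descendant of PeerGroup and blocks every backdoor path.
No other singleton works — e.g. {ClassSize} leaves P1 open — so {ParentEd} is the unique smallest valid adjustment set.

{ParentEd}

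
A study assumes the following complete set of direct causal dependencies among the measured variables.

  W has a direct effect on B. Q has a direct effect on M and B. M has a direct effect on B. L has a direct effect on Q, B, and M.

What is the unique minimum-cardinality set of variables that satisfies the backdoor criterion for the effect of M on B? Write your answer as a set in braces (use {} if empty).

{L, Q}

Variables eligible for adjustment (non-descendants of M, excluding M and B): {L, Q, W}.
Backdoor paths from M to B:
  P1: M <- L -> Q -> B
  P2: M <- L -> B
  P3: M <- Q <- L -> B
  P4: M <- Q -> B
The empty set is not sufficient: P1 (M <- L -> Q -> B) has no collider blocking it and no conditioned non-collider, so it is open.
Try {L, Q}:
  P1: blocked at fork node L ∈ conditioning set.
  P2: blocked at fork node L ∈ conditioning set.
  P3: blocked at chain node Q ∈ conditioning set.
  P4: blocked at fork node Q ∈ conditioning set.
{L, Q} contains no descendant of M and blocks every backdoor path.
Every element of {L, Q} is needed (dropping L leaves P2 open; dropping Q leaves P4 open), so no proper subset is valid.
Among all size-2 subsets of the eligible variables, only {L, Q} blocks every backdoor path, so it is the unique smallest valid adjustment set.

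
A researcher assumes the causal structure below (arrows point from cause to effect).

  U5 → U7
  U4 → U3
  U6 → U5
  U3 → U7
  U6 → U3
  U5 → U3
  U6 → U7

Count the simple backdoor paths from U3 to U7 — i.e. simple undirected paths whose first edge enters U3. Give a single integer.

A backdoor path from U3 to U7 is any simple undirected path whose first edge points into U3 (i.e. leaves U3 via a parent).
Parents of U3: {U4, U5, U6}.
Enumerating:
  P1: U3 <- U6 -> U5 -> U7
  P2: U3 <- U6 -> U7
  P3: U3 <- U5 <- U6 -> U7
  P4: U3 <- U5 -> U7
That exhausts the simple backdoor paths. Count: 4.

4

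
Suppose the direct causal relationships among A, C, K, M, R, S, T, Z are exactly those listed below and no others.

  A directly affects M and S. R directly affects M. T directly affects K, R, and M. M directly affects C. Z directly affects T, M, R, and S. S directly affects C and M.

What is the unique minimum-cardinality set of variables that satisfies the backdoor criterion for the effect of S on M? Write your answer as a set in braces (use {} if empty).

Variables eligible for adjustment (non-descendants of S, excluding S and M): {A, K, R, T, Z}.
Backdoor paths from S to M:
  P1: S <- A -> M
  P2: S <- Z -> T -> R -> M
  P3: S <- Z -> T -> M
  P4: S <- Z -> R <- T -> M
  P5: S <- Z -> R -> M
  P6: S <- Z -> M
The empty set is not sufficient: P1 (S <- A -> M) has no collider blocking it and no conditioned non-collider, so it is open.
Try {A, Z}:
  P1: blocked at fork node A ∈ conditioning set.
  P2: blocked at fork node Z ∈ conditioning set.
  P3: blocked at fork node Z ∈ conditioning set.
  P4: blocked at fork node Z ∈ conditioning set.
  P5: blocked at fork node Z ∈ conditioning set.
  P6: blocked at fork node Z ∈ conditioning set.
{A, Z} contains no descendant of S and blocks every backdoor path.
Every element of {A, Z} is needed (dropping A leaves P1 open; dropping Z leaves P2 open), so no proper subset is valid.
Among all size-2 subsets of the eligible variables, only {A, Z} blocks every backdoor path, so it is the unique smallest valid adjustment set.

{A, Z}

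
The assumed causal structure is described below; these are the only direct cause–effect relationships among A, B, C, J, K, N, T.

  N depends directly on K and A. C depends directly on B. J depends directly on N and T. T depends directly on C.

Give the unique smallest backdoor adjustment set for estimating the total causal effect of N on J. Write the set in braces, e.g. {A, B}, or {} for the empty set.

{}

Variables eligible for adjustment (non-descendants of N, excluding N and J): {A, B, C, K, T}.
Backdoor paths from N to J:
  (none)
With no backdoor paths the empty set already satisfies the criterion, and it is trivially minimal.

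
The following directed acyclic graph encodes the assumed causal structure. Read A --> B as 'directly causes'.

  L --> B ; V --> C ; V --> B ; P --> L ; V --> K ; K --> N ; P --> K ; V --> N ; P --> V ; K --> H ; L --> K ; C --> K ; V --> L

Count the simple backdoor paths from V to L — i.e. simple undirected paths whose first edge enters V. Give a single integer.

A backdoor path from V to L is any simple undirected path whose first edge points into V (i.e. leaves V via a parent).
Parents of V: {P}.
Enumerating:
  P1: V <- P -> L
  P2: V <- P -> K <- L
That exhausts the simple backdoor paths. Count: 2.

2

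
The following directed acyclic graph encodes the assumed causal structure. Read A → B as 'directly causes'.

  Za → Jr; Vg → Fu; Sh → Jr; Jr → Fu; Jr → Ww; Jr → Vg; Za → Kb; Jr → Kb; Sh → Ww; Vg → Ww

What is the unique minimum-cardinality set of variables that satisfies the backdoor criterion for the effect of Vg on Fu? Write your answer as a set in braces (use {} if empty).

{Jr}

Variables eligible for adjustment (non-descendants of Vg, excluding Vg and Fu): {Jr, Kb, Sh, Za}.
Backdoor paths from Vg to Fu:
  P1: Vg <- Jr -> Fu
The empty set is not sufficient: P1 (Vg <- Jr -> Fu) has no collider blocking it and no conditioned non-collider, so it is open.
Try {Jr}:
  P1: blocked at fork node Jr ∈ conditioning set.
{Jr} contains no descendant of Vg and blocks every backdoor path.
No other singleton works — e.g. {Za} leaves P1 open — so {Jr} is the unique smallest valid adjustment set.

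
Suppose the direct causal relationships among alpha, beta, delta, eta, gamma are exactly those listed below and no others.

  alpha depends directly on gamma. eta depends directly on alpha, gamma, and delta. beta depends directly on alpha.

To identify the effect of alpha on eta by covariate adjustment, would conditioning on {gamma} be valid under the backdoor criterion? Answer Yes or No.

Yes

Backdoor paths from alpha to eta (paths whose first edge points into alpha):
  P1: alpha <- gamma -> eta
Condition 1 (no descendant of alpha in the set): holds — descendants of alpha are {beta, eta}; none are in {gamma}.
Condition 2 (every backdoor path blocked by {gamma}):
  P1: blocked at fork node gamma ∈ conditioning set.
{gamma} satisfies the backdoor criterion.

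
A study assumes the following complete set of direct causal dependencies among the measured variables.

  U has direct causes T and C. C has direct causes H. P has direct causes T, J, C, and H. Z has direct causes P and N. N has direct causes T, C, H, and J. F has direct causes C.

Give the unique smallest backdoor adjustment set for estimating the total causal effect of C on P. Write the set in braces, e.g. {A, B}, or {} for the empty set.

Variables eligible for adjustment (non-descendants of C, excluding C and P): {H, J, T}.
Backdoor paths from C to P:
  P1: C <- H -> N <- J -> P
  P2: C <- H -> N <- T -> P
  P3: C <- H -> N -> Z <- P
  P4: C <- H -> P
The empty set is not sufficient: P4 (C <- H -> P) has no collider blocking it and no conditioned non-collider, so it is open.
Try {H}:
  P1: blocked at fork node H ∈ conditioning set.
  P2: blocked at fork node H ∈ conditioning set.
  P3: blocked at fork node H ∈ conditioning set.
  P4: blocked at fork node H ∈ conditioning set.
{H} contains no descendant of C and blocks every backdoor path.
No other singleton works — e.g. {J} leaves P4 open — so {H} is the unique smallest valid adjustment set.

{H}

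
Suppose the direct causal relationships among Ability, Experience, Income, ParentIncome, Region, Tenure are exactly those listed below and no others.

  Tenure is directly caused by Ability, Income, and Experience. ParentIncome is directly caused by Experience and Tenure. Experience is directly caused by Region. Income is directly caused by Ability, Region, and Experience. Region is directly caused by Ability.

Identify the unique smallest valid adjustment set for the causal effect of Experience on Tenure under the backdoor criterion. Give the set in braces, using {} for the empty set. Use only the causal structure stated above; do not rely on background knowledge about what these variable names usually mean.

{Region}

Variables eligible for adjustment (non-descendants of Experience, excluding Experience and Tenure): {Ability, Region}.
Backdoor paths from Experience to Tenure:
  P1: Experience <- Region <- Ability -> Income -> Tenure
  P2: Experience <- Region <- Ability -> Tenure
  P3: Experience <- Region -> Income <- Ability -> Tenure
  P4: Experience <- Region -> Income -> Tenure
The empty set is not sufficient: P1 (Experience <- Region <- Ability -> Income -> Tenure) has no collider blocking it and no conditioned non-collider, so it is open.
Try {Region}:
  P1: blocked at chain node Region ∈ conditioning set.
  P2: blocked at chain node Region ∈ conditioning set.
  P3: blocked at fork node Region ∈ conditioning set.
  P4: blocked at fork node Region ∈ conditioning set.
{Region} contains no descendant of Experience and blocks every backdoor path.
No other singleton works — e.g. {Ability} leaves P4 open — so {Region} is the unique smallest valid adjustment set.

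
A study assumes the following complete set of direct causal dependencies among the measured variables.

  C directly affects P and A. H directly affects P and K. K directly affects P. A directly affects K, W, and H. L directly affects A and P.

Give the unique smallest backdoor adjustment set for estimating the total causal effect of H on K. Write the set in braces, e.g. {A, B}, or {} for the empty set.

Variables eligible for adjustment (non-descendants of H, excluding H and K): {A, C, L, W}.
Backdoor paths from H to K:
  P1: H <- A <- C -> P <- K
  P2: H <- A <- L -> P <- K
  P3: H <- A -> K
The empty set is not sufficient: P3 (H <- A -> K) has no collider blocking it and no conditioned non-collider, so it is open.
Try {A}:
  P1: blocked at chain node A ∈ conditioning set.
  P2: blocked at chain node A ∈ conditioning set.
  P3: blocked at fork node A ∈ conditioning set.
{A} contains no descendant of H and blocks every backdoor path.
No other singleton works — e.g. {C} leaves P3 open — so {A} is the unique smallest valid adjustment set.

{A}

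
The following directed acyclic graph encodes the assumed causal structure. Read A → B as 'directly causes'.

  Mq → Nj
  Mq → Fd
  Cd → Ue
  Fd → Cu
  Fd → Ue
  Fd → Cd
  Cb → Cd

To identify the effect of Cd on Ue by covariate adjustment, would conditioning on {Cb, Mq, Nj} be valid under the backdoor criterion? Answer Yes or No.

Backdoor paths from Cd to Ue (paths whose first edge points into Cd):
  P1: Cd <- Fd -> Ue
Condition 1 (no descendant of Cd in the set): holds — descendants of Cd are {Ue}; none are in {Cb, Mq, Nj}.
Condition 2 (every backdoor path blocked by {Cb, Mq, Nj}):
  P1: open — no interior node is in the conditioning set.
{Cb, Mq, Nj} does not satisfy the backdoor criterion.

No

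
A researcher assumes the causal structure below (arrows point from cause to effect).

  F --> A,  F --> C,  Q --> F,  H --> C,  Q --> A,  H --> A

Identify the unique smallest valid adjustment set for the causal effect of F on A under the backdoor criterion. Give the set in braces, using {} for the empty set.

{Q}

Variables eligible for adjustment (non-descendants of F, excluding F and A): {H, Q}.
Backdoor paths from F to A:
  P1: F <- Q -> A
The empty set is not sufficient: P1 (F <- Q -> A) has no collider blocking it and no conditioned non-collider, so it is open.
Try {Q}:
  P1: blocked at fork node Q ∈ conditioning set.
{Q} contains no descendant of F and blocks every backdoor path.
No other singleton works — e.g. {H} leaves P1 open — so {Q} is the unique smallest valid adjustment set.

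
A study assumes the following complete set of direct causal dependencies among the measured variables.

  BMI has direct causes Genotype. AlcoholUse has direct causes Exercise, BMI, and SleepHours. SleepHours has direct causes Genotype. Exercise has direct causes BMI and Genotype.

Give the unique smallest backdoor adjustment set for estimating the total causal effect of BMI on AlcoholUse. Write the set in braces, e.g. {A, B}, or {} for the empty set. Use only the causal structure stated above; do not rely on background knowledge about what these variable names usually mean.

Variables eligible for adjustment (non-descendants of BMI, excluding BMI and AlcoholUse): {Genotype, SleepHours}.
Backdoor paths from BMI to AlcoholUse:
  P1: BMI <- Genotype -> Exercise -> AlcoholUse
  P2: BMI <- Genotype -> SleepHours -> AlcoholUse
The empty set is not sufficient: P1 (BMI <- Genotype -> Exercise -> AlcoholUse) has no collider blocking it and no conditioned non-collider, so it is open.
Try {Genotype}:
  P1: blocked at fork node Genotype ∈ conditioning set.
  P2: blocked at fork node Genotype ∈ conditioning set.
{Genotype} contains no descendant of BMI and blocks every backdoor path.
No other singleton works — e.g. {SleepHours} leaves P1 open — so {Genotype} is the unique smallest valid adjustment set.

{Genotype}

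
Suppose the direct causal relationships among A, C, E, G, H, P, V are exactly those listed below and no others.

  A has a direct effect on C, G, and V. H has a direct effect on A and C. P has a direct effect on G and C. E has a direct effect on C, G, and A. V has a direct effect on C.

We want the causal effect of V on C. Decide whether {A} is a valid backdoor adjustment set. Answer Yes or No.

Yes

Backdoor paths from V to C (paths whose first edge points into V):
  P1: V <- A <- H -> C
  P2: V <- A <- E -> C
  P3: V <- A <- E -> G <- P -> C
  P4: V <- A -> C
  P5: V <- A -> G <- P -> C
  P6: V <- A -> G <- E -> C
Condition 1 (no descendant of V in the set): holds — descendants of V are {C}; none are in {A}.
Condition 2 (every backdoor path blocked by {A}):
  P1: blocked at chain node A ∈ conditioning set.
  P2: blocked at chain node A ∈ conditioning set.
  P3: blocked at chain node A ∈ conditioning set.
  P4: blocked at fork node A ∈ conditioning set.
  P5: blocked at fork node A ∈ conditioning set.
  P6: blocked at fork node A ∈ conditioning set.
{A} satisfies the backdoor criterion.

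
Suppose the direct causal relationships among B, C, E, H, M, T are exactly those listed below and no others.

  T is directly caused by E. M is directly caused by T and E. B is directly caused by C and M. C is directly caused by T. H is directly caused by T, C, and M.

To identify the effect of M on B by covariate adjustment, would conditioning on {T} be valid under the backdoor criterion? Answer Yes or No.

Yes

Backdoor paths from M to B (paths whose first edge points into M):
  P1: M <- E -> T -> C -> B
  P2: M <- E -> T -> H <- C -> B
  P3: M <- T -> C -> B
  P4: M <- T -> H <- C -> B
Condition 1 (no descendant of M in the set): holds — descendants of M are {B, H}; none are in {T}.
Condition 2 (every backdoor path blocked by {T}):
  P1: blocked at chain node T ∈ conditioning set.
  P2: blocked at chain node T ∈ conditioning set.
  P3: blocked at fork node T ∈ conditioning set.
  P4: blocked at fork node T ∈ conditioning set.
{T} satisfies the backdoor criterion.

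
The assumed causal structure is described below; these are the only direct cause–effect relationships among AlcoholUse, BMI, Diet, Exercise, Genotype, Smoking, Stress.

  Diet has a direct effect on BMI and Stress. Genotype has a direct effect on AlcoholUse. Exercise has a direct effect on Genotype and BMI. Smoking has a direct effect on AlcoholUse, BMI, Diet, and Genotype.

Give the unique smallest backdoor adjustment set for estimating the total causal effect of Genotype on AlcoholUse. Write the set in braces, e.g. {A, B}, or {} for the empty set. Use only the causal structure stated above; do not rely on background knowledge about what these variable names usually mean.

{Smoking}

Variables eligible for adjustment (non-descendants of Genotype, excluding Genotype and AlcoholUse): {BMI, Diet, Exercise, Smoking, Stress}.
Backdoor paths from Genotype to AlcoholUse:
  P1: Genotype <- Exercise -> BMI <- Smoking -> AlcoholUse
  P2: Genotype <- Exercise -> BMI <- Diet <- Smoking -> AlcoholUse
  P3: Genotype <- Smoking -> AlcoholUse
The empty set is not sufficient: P3 (Genotype <- Smoking -> AlcoholUse) has no collider blocking it and no conditioned non-collider, so it is open.
Try {Smoking}:
  P1: blocked at collider BMI (neither it nor any descendant is in the conditioning set).
  P2: blocked at collider BMI (neither it nor any descendant is in the conditioning set).
  P3: blocked at fork node Smoking ∈ conditioning set.
{Smoking} contains no descendant of Genotype and blocks every backdoor path.
No other singleton works — e.g. {Exercise} leaves P3 open — so {Smoking} is the unique smallest valid adjustment set.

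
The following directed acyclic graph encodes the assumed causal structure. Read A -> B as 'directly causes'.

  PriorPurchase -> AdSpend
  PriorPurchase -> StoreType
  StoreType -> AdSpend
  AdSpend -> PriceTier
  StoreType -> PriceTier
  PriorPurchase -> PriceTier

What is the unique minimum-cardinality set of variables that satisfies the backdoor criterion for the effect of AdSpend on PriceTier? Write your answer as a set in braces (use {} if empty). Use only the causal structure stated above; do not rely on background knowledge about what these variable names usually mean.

Variables eligible for adjustment (non-descendants of AdSpend, excluding AdSpend and PriceTier): {PriorPurchase, StoreType}.
Backdoor paths from AdSpend to PriceTier:
  P1: AdSpend <- PriorPurchase -> StoreType -> PriceTier
  P2: AdSpend <- PriorPurchase -> PriceTier
  P3: AdSpend <- StoreType <- PriorPurchase -> PriceTier
  P4: AdSpend <- StoreType -> PriceTier
The empty set is not sufficient: P1 (AdSpend <- PriorPurchase -> StoreType -> PriceTier) has no collider blocking it and no conditioned non-collider, so it is open.
Try {PriorPurchase, StoreType}:
  P1: blocked at fork node PriorPurchase ∈ conditioning set.
  P2: blocked at fork node PriorPurchase ∈ conditioning set.
  P3: blocked at chain node StoreType ∈ conditioning set.
  P4: blocked at fork node StoreType ∈ conditioning set.
{PriorPurchase, StoreType} contains no descendant of AdSpend and blocks every backdoor path.
Every element of {PriorPurchase, StoreType} is needed (dropping PriorPurchase leaves P2 open; dropping StoreType leaves P4 open), so no proper subset is valid.
Among all size-2 subsets of the eligible variables, only {PriorPurchase, StoreType} blocks every backdoor path, so it is the unique smallest valid adjustment set.

{PriorPurchase, StoreType}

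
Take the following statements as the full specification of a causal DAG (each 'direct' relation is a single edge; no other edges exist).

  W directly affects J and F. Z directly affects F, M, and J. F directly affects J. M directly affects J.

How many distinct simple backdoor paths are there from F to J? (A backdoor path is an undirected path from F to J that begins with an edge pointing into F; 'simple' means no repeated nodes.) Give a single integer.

A backdoor path from F to J is any simple undirected path whose first edge points into F (i.e. leaves F via a parent).
Parents of F: {W, Z}.
Enumerating:
  P1: F <- Z -> M -> J
  P2: F <- Z -> J
  P3: F <- W -> J
That exhausts the simple backdoor paths. Count: 3.

3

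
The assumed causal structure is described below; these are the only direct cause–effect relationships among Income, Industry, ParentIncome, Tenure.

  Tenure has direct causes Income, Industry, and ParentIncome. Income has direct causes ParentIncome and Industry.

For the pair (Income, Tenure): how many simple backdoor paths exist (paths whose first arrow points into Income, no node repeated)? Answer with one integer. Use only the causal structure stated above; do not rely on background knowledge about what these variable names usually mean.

A backdoor path from Income to Tenure is any simple undirected path whose first edge points into Income (i.e. leaves Income via a parent).
Parents of Income: {Industry, ParentIncome}.
Enumerating:
  P1: Income <- ParentIncome -> Tenure
  P2: Income <- Industry -> Tenure
That exhausts the simple backdoor paths. Count: 2.

2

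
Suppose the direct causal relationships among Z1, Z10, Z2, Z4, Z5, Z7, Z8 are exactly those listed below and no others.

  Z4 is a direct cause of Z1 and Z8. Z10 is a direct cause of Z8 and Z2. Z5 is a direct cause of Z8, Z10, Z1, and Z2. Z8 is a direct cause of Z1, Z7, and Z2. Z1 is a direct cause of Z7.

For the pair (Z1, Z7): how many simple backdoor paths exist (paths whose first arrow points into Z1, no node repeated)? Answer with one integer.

A backdoor path from Z1 to Z7 is any simple undirected path whose first edge points into Z1 (i.e. leaves Z1 via a parent).
Parents of Z1: {Z4, Z5, Z8}.
Enumerating:
  P1: Z1 <- Z4 -> Z8 -> Z7
  P2: Z1 <- Z5 -> Z10 -> Z8 -> Z7
  P3: Z1 <- Z5 -> Z10 -> Z2 <- Z8 -> Z7
  P4: Z1 <- Z5 -> Z8 -> Z7
  P5: Z1 <- Z5 -> Z2 <- Z10 -> Z8 -> Z7
  P6: Z1 <- Z5 -> Z2 <- Z8 -> Z7
  P7: Z1 <- Z8 -> Z7
That exhausts the simple backdoor paths. Count: 7.

7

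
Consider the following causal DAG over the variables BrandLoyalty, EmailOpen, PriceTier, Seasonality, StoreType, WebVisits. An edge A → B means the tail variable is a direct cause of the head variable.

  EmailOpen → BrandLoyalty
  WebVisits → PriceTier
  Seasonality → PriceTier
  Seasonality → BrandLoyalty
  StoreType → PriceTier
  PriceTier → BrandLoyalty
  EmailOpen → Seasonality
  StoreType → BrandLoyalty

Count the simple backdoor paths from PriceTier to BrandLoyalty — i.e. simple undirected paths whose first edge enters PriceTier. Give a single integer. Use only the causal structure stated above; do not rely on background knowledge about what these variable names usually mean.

A backdoor path from PriceTier to BrandLoyalty is any simple undirected path whose first edge points into PriceTier (i.e. leaves PriceTier via a parent).
Parents of PriceTier: {Seasonality, StoreType, WebVisits}.
Enumerating:
  P1: PriceTier <- Seasonality <- EmailOpen -> BrandLoyalty
  P2: PriceTier <- Seasonality -> BrandLoyalty
  P3: PriceTier <- StoreType -> BrandLoyalty
That exhausts the simple backdoor paths. Count: 3.

3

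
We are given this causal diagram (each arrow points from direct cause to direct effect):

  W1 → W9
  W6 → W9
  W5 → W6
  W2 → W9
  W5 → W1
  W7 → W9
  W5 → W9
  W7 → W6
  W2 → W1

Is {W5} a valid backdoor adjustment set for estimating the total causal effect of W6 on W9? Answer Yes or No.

No

Backdoor paths from W6 to W9 (paths whose first edge points into W6):
  P1: W6 <- W7 -> W9
  P2: W6 <- W5 -> W1 <- W2 -> W9
  P3: W6 <- W5 -> W1 -> W9
  P4: W6 <- W5 -> W9
Condition 1 (no descendant of W6 in the set): holds — descendants of W6 are {W9}; none are in {W5}.
Condition 2 (every backdoor path blocked by {W5}):
  P1: open — no interior node is in the conditioning set.
  P2: blocked at fork node W5 ∈ conditioning set.
  P3: blocked at fork node W5 ∈ conditioning set.
  P4: blocked at fork node W5 ∈ conditioning set.
{W5} does not satisfy the backdoor criterion.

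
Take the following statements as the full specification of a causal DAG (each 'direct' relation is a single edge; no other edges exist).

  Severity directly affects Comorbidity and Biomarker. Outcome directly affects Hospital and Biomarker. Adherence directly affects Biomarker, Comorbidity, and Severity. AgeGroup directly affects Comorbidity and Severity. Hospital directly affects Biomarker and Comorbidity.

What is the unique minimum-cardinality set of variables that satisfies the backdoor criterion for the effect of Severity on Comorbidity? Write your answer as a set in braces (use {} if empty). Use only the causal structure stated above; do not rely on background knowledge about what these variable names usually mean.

Variables eligible for adjustment (non-descendants of Severity, excluding Severity and Comorbidity): {Adherence, AgeGroup, Hospital, Outcome}.
Backdoor paths from Severity to Comorbidity:
  P1: Severity <- AgeGroup -> Comorbidity
  P2: Severity <- Adherence -> Biomarker <- Outcome -> Hospital -> Comorbidity
  P3: Severity <- Adherence -> Biomarker <- Hospital -> Comorbidity
  P4: Severity <- Adherence -> Comorbidity
The empty set is not sufficient: P1 (Severity <- AgeGroup -> Comorbidity) has no collider blocking it and no conditioned non-collider, so it is open.
Try {Adherence, AgeGroup}:
  P1: blocked at fork node AgeGroup ∈ conditioning set.
  P2: blocked at fork node Adherence ∈ conditioning set.
  P3: blocked at fork node Adherence ∈ conditioning set.
  P4: blocked at fork node Adherence ∈ conditioning set.
{Adherence, AgeGroup} contains no descendant of Severity and blocks every backdoor path.
Every element of {Adherence, AgeGroup} is needed (dropping Adherence leaves P4 open; dropping AgeGroup leaves P1 open), so no proper subset is valid.
Among all size-2 subsets of the eligible variables, only {Adherence, AgeGroup} blocks every backdoor path, so it is the unique smallest valid adjustment set.

{Adherence, AgeGroup}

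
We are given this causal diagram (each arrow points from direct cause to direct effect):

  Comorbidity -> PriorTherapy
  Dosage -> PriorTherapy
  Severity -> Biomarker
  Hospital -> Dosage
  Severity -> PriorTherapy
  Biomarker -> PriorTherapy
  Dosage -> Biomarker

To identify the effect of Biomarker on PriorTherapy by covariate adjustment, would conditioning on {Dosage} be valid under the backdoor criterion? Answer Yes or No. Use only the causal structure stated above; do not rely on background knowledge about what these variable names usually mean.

No

Backdoor paths from Biomarker to PriorTherapy (paths whose first edge points into Biomarker):
  P1: Biomarker <- Dosage -> PriorTherapy
  P2: Biomarker <- Severity -> PriorTherapy
Condition 1 (no descendant of Biomarker in the set): holds — descendants of Biomarker are {PriorTherapy}; none are in {Dosage}.
Condition 2 (every backdoor path blocked by {Dosage}):
  P1: blocked at fork node Dosage ∈ conditioning set.
  P2: open — no interior node is in the conditioning set.
{Dosage} does not satisfy the backdoor criterion.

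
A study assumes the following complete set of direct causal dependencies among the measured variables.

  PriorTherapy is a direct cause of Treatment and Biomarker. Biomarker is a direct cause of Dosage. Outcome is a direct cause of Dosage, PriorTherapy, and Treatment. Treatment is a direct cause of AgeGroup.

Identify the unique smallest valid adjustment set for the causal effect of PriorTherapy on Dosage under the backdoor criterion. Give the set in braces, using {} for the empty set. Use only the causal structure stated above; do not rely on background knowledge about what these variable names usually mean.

{Outcome}

Variables eligible for adjustment (non-descendants of PriorTherapy, excluding PriorTherapy and Dosage): {Outcome}.
Backdoor paths from PriorTherapy to Dosage:
  P1: PriorTherapy <- Outcome -> Dosage
The empty set is not sufficient: P1 (PriorTherapy <- Outcome -> Dosage) has no collider blocking it and no conditioned non-collider, so it is open.
Try {Outcome}:
  P1: blocked at fork node Outcome ∈ conditioning set.
{Outcome} contains no descendant of PriorTherapy and blocks every backdoor path.
{Outcome} is the unique smallest valid adjustment set.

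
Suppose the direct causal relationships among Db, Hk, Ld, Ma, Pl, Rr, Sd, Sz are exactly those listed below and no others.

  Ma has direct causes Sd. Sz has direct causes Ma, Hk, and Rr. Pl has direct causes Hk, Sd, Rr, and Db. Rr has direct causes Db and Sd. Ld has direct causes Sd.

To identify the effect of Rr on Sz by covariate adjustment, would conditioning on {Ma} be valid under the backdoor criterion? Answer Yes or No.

Yes

Backdoor paths from Rr to Sz (paths whose first edge points into Rr):
  P1: Rr <- Sd -> Ma -> Sz
  P2: Rr <- Sd -> Pl <- Hk -> Sz
  P3: Rr <- Db -> Pl <- Hk -> Sz
  P4: Rr <- Db -> Pl <- Sd -> Ma -> Sz
Condition 1 (no descendant of Rr in the set): holds — descendants of Rr are {Pl, Sz}; none are in {Ma}.
Condition 2 (every backdoor path blocked by {Ma}):
  P1: blocked at chain node Ma ∈ conditioning set.
  P2: blocked at collider Pl (neither it nor any descendant is in the conditioning set).
  P3: blocked at collider Pl (neither it nor any descendant is in the conditioning set).
  P4: blocked at collider Pl (neither it nor any descendant is in the conditioning set).
{Ma} satisfies the backdoor criterion.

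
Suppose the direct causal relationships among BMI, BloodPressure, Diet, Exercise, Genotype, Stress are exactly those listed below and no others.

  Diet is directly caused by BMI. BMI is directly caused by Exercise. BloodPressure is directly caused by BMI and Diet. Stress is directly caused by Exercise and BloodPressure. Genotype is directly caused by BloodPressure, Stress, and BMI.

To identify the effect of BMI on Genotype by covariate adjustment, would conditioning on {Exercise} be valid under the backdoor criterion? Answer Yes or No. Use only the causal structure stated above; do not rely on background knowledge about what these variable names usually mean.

Backdoor paths from BMI to Genotype (paths whose first edge points into BMI):
  P1: BMI <- Exercise -> Stress <- BloodPressure -> Genotype
  P2: BMI <- Exercise -> Stress -> Genotype
Condition 1 (no descendant of BMI in the set): holds — descendants of BMI are {BloodPressure, Diet, Genotype, Stress}; none are in {Exercise}.
Condition 2 (every backdoor path blocked by {Exercise}):
  P1: blocked at fork node Exercise ∈ conditioning set.
  P2: blocked at fork node Exercise ∈ conditioning set.
{Exercise} satisfies the backdoor criterion.

Yes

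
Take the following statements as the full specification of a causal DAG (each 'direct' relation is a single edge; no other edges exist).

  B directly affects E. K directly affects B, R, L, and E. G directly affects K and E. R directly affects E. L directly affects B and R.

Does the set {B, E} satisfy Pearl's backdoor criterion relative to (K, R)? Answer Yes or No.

No

Backdoor paths from K to R (paths whose first edge points into K):
  P1: K <- G -> E <- R
  P2: K <- G -> E <- B <- L -> R
Condition 1 (no descendant of K in the set): FAILS — B and E are descendants of K.
Condition 2 (every backdoor path blocked by {B, E}):
  P1: open — collider(s) E are conditioned on (or have a conditioned descendant) and no non-collider on the path is in the set.
  P2: blocked at chain node B ∈ conditioning set.
{B, E} does not satisfy the backdoor criterion.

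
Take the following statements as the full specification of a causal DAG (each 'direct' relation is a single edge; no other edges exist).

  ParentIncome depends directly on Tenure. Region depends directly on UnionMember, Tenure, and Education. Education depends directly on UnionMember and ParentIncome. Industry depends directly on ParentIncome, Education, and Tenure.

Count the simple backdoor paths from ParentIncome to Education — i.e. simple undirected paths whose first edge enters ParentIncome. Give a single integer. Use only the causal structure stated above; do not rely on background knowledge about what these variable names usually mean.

3

A backdoor path from ParentIncome to Education is any simple undirected path whose first edge points into ParentIncome (i.e. leaves ParentIncome via a parent).
Parents of ParentIncome: {Tenure}.
Enumerating:
  P1: ParentIncome <- Tenure -> Industry <- Education
  P2: ParentIncome <- Tenure -> Region <- UnionMember -> Education
  P3: ParentIncome <- Tenure -> Region <- Education
That exhausts the simple backdoor paths. Count: 3.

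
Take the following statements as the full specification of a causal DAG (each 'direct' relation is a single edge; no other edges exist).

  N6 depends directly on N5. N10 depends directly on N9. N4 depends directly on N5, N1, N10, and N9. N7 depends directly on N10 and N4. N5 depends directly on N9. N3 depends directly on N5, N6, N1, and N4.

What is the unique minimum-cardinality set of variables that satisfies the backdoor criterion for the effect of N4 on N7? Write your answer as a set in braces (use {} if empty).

{N10}

Variables eligible for adjustment (non-descendants of N4, excluding N4 and N7): {N1, N10, N5, N6, N9}.
Backdoor paths from N4 to N7:
  P1: N4 <- N1 -> N3 <- N5 <- N9 -> N10 -> N7
  P2: N4 <- N1 -> N3 <- N6 <- N5 <- N9 -> N10 -> N7
  P3: N4 <- N9 -> N10 -> N7
  P4: N4 <- N10 -> N7
  P5: N4 <- N5 <- N9 -> N10 -> N7
The empty set is not sufficient: P3 (N4 <- N9 -> N10 -> N7) has no collider blocking it and no conditioned non-collider, so it is open.
Try {N10}:
  P1: blocked at collider N3 (neither it nor any descendant is in the conditioning set).
  P2: blocked at collider N3 (neither it nor any descendant is in the conditioning set).
  P3: blocked at chain node N10 ∈ conditioning set.
  P4: blocked at fork node N10 ∈ conditioning set.
  P5: blocked at chain node N10 ∈ conditioning set.
{N10} contains no descendant of N4 and blocks every backdoor path.
No other singleton works — e.g. {N1} leaves P3 open — so {N10} is the unique smallest valid adjustment set.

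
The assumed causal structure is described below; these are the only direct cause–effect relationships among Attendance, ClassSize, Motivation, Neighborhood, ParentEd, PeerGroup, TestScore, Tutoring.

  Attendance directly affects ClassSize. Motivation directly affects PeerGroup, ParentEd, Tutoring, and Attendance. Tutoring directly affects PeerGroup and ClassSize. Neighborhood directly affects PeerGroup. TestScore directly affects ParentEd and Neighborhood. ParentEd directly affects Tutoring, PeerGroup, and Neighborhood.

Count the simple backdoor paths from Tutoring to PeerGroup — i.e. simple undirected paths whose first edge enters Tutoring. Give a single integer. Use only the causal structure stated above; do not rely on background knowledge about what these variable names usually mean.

8

A backdoor path from Tutoring to PeerGroup is any simple undirected path whose first edge points into Tutoring (i.e. leaves Tutoring via a parent).
Parents of Tutoring: {Motivation, ParentEd}.
Enumerating:
  P1: Tutoring <- Motivation -> ParentEd <- TestScore -> Neighborhood -> PeerGroup
  P2: Tutoring <- Motivation -> ParentEd -> Neighborhood -> PeerGroup
  P3: Tutoring <- Motivation -> ParentEd -> PeerGroup
  P4: Tutoring <- Motivation -> PeerGroup
  P5: Tutoring <- ParentEd <- Motivation -> PeerGroup
  P6: Tutoring <- ParentEd <- TestScore -> Neighborhood -> PeerGroup
  P7: Tutoring <- ParentEd -> Neighborhood -> PeerGroup
  P8: Tutoring <- ParentEd -> PeerGroup
That exhausts the simple backdoor paths. Count: 8.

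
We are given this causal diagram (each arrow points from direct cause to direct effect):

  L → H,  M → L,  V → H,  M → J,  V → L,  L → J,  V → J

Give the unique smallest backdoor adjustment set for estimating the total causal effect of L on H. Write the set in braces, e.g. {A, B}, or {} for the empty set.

{V}

Variables eligible for adjustment (non-descendants of L, excluding L and H): {M, V}.
Backdoor paths from L to H:
  P1: L <- M -> J <- V -> H
  P2: L <- V -> H
The empty set is not sufficient: P2 (L <- V -> H) has no collider blocking it and no conditioned non-collider, so it is open.
Try {V}:
  P1: blocked at collider J (neither it nor any descendant is in the conditioning set).
  P2: blocked at fork node V ∈ conditioning set.
{V} contains no descendant of L and blocks every backdoor path.
No other singleton works — e.g. {M} leaves P2 open — so {V} is the unique smallest valid adjustment set.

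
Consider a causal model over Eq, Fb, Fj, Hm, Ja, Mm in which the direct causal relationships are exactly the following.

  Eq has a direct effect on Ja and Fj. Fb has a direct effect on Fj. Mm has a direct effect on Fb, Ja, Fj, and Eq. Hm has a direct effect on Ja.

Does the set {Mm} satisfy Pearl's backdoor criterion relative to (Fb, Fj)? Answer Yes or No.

Yes

Backdoor paths from Fb to Fj (paths whose first edge points into Fb):
  P1: Fb <- Mm -> Eq -> Fj
  P2: Fb <- Mm -> Fj
  P3: Fb <- Mm -> Ja <- Eq -> Fj
Condition 1 (no descendant of Fb in the set): holds — descendants of Fb are {Fj}; none are in {Mm}.
Condition 2 (every backdoor path blocked by {Mm}):
  P1: blocked at fork node Mm ∈ conditioning set.
  P2: blocked at fork node Mm ∈ conditioning set.
  P3: blocked at fork node Mm ∈ conditioning set.
{Mm} satisfies the backdoor criterion.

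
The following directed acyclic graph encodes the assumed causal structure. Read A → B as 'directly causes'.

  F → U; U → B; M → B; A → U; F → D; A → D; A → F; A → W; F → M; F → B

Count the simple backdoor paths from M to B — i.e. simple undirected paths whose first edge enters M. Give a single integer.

A backdoor path from M to B is any simple undirected path whose first edge points into M (i.e. leaves M via a parent).
Parents of M: {F}.
Enumerating:
  P1: M <- F <- A -> U -> B
  P2: M <- F -> D <- A -> U -> B
  P3: M <- F -> U -> B
  P4: M <- F -> B
That exhausts the simple backdoor paths. Count: 4.

4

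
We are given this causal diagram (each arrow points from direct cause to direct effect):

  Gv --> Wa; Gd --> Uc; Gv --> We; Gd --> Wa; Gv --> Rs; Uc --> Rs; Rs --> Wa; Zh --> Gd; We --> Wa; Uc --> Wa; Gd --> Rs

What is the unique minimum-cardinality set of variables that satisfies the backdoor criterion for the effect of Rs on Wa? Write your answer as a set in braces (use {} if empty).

Variables eligible for adjustment (non-descendants of Rs, excluding Rs and Wa): {Gd, Gv, Uc, We, Zh}.
Backdoor paths from Rs to Wa:
  P1: Rs <- Gv -> We -> Wa
  P2: Rs <- Gv -> Wa
  P3: Rs <- Gd -> Uc -> Wa
  P4: Rs <- Gd -> Wa
  P5: Rs <- Uc <- Gd -> Wa
  P6: Rs <- Uc -> Wa
The empty set is not sufficient: P1 (Rs <- Gv -> We -> Wa) has no collider blocking it and no conditioned non-collider, so it is open.
Try {Gd, Gv, Uc}:
  P1: blocked at fork node Gv ∈ conditioning set.
  P2: blocked at fork node Gv ∈ conditioning set.
  P3: blocked at fork node Gd ∈ conditioning set.
  P4: blocked at fork node Gd ∈ conditioning set.
  P5: blocked at chain node Uc ∈ conditioning set.
  P6: blocked at fork node Uc ∈ conditioning set.
{Gd, Gv, Uc} contains no descendant of Rs and blocks every backdoor path.
Every element of {Gd, Gv, Uc} is needed (dropping Gd leaves P4 open; dropping Gv leaves P1 open; dropping Uc leaves P6 open), so no proper subset is valid.
Among all size-3 subsets of the eligible variables, only {Gd, Gv, Uc} blocks every backdoor path, so it is the unique smallest valid adjustment set.

{Gd, Gv, Uc}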